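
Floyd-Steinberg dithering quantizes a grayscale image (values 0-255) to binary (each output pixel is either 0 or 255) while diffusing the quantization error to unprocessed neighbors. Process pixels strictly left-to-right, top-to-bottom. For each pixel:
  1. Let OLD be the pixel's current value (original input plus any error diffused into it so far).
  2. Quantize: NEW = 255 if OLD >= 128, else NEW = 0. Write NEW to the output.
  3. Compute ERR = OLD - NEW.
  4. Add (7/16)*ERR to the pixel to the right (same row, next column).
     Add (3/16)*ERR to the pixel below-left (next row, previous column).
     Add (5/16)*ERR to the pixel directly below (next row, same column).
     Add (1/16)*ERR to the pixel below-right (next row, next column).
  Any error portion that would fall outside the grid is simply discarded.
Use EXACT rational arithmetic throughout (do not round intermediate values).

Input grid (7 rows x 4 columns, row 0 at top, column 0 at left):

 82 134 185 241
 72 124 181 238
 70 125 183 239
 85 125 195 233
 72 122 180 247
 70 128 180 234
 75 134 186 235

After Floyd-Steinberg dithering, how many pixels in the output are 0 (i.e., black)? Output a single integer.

(0,0): OLD=82 → NEW=0, ERR=82
(0,1): OLD=1359/8 → NEW=255, ERR=-681/8
(0,2): OLD=18913/128 → NEW=255, ERR=-13727/128
(0,3): OLD=397479/2048 → NEW=255, ERR=-124761/2048
(1,0): OLD=10453/128 → NEW=0, ERR=10453/128
(1,1): OLD=120979/1024 → NEW=0, ERR=120979/1024
(1,2): OLD=5977935/32768 → NEW=255, ERR=-2377905/32768
(1,3): OLD=94640217/524288 → NEW=255, ERR=-39053223/524288
(2,0): OLD=1927937/16384 → NEW=0, ERR=1927937/16384
(2,1): OLD=107426011/524288 → NEW=255, ERR=-26267429/524288
(2,2): OLD=138224055/1048576 → NEW=255, ERR=-129162825/1048576
(2,3): OLD=2638989659/16777216 → NEW=255, ERR=-1639200421/16777216
(3,0): OLD=942699313/8388608 → NEW=0, ERR=942699313/8388608
(3,1): OLD=19161912815/134217728 → NEW=255, ERR=-15063607825/134217728
(3,2): OLD=184584576657/2147483648 → NEW=0, ERR=184584576657/2147483648
(3,3): OLD=7984297341303/34359738368 → NEW=255, ERR=-777435942537/34359738368
(4,0): OLD=184843944221/2147483648 → NEW=0, ERR=184843944221/2147483648
(4,1): OLD=2537895909271/17179869184 → NEW=255, ERR=-1842970732649/17179869184
(4,2): OLD=81732630944503/549755813888 → NEW=255, ERR=-58455101596937/549755813888
(4,3): OLD=1748508041528049/8796093022208 → NEW=255, ERR=-494495679134991/8796093022208
(5,0): OLD=21106299056973/274877906944 → NEW=0, ERR=21106299056973/274877906944
(5,1): OLD=998467521346171/8796093022208 → NEW=0, ERR=998467521346171/8796093022208
(5,2): OLD=788078886659563/4398046511104 → NEW=255, ERR=-333422973671957/4398046511104
(5,3): OLD=24856890622513407/140737488355328 → NEW=255, ERR=-11031168908095233/140737488355328
(6,0): OLD=16927722039803793/140737488355328 → NEW=0, ERR=16927722039803793/140737488355328
(6,1): OLD=478910450664805767/2251799813685248 → NEW=255, ERR=-95298501824932473/2251799813685248
(6,2): OLD=4906815498028609409/36028797018963968 → NEW=255, ERR=-4280527741807202431/36028797018963968
(6,3): OLD=88653285395971532679/576460752303423488 → NEW=255, ERR=-58344206441401456761/576460752303423488
Output grid:
  Row 0: .###  (1 black, running=1)
  Row 1: ..##  (2 black, running=3)
  Row 2: .###  (1 black, running=4)
  Row 3: .#.#  (2 black, running=6)
  Row 4: .###  (1 black, running=7)
  Row 5: ..##  (2 black, running=9)
  Row 6: .###  (1 black, running=10)

Answer: 10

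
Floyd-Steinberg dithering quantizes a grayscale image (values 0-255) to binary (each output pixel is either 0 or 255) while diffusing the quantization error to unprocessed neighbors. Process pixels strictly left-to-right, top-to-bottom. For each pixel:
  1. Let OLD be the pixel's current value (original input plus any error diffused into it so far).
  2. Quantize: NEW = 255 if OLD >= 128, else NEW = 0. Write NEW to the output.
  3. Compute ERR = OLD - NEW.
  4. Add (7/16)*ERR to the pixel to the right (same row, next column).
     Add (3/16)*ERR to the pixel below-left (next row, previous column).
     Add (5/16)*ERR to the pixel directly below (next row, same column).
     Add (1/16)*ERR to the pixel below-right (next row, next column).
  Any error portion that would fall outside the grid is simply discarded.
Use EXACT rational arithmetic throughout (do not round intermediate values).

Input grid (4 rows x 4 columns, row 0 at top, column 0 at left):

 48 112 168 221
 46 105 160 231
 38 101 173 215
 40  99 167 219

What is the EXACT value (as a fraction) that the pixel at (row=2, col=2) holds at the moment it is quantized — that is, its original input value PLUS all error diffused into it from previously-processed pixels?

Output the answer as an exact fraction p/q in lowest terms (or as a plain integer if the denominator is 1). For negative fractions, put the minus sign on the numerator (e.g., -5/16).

Answer: 538817/4096

Derivation:
(0,0): OLD=48 → NEW=0, ERR=48
(0,1): OLD=133 → NEW=255, ERR=-122
(0,2): OLD=917/8 → NEW=0, ERR=917/8
(0,3): OLD=34707/128 → NEW=255, ERR=2067/128
(1,0): OLD=305/8 → NEW=0, ERR=305/8
(1,1): OLD=6915/64 → NEW=0, ERR=6915/64
(1,2): OLD=488435/2048 → NEW=255, ERR=-33805/2048
(1,3): OLD=7732885/32768 → NEW=255, ERR=-622955/32768
(2,0): OLD=71857/1024 → NEW=0, ERR=71857/1024
(2,1): OLD=5398631/32768 → NEW=255, ERR=-2957209/32768
(2,2): OLD=538817/4096 → NEW=255, ERR=-505663/4096
Target (2,2): original=173, with diffused error = 538817/4096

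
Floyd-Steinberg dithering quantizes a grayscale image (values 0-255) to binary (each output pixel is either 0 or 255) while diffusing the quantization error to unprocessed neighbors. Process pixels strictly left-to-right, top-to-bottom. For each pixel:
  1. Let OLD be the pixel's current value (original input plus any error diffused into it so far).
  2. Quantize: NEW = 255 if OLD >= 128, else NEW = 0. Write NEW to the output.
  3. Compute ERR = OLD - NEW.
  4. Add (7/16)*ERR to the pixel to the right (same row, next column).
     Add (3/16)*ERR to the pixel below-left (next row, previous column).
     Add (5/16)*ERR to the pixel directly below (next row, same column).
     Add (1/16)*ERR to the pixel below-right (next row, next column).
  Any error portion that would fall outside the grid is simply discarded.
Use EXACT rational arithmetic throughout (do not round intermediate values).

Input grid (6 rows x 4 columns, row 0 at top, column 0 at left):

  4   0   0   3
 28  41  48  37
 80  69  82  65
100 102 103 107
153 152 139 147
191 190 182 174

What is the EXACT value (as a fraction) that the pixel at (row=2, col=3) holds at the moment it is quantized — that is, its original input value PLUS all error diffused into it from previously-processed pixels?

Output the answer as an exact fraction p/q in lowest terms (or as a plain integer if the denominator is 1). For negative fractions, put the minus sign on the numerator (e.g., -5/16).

Answer: 1036245019/8388608

Derivation:
(0,0): OLD=4 → NEW=0, ERR=4
(0,1): OLD=7/4 → NEW=0, ERR=7/4
(0,2): OLD=49/64 → NEW=0, ERR=49/64
(0,3): OLD=3415/1024 → NEW=0, ERR=3415/1024
(1,0): OLD=1893/64 → NEW=0, ERR=1893/64
(1,1): OLD=28099/512 → NEW=0, ERR=28099/512
(1,2): OLD=1195775/16384 → NEW=0, ERR=1195775/16384
(1,3): OLD=18355497/262144 → NEW=0, ERR=18355497/262144
(2,0): OLD=815377/8192 → NEW=0, ERR=815377/8192
(2,1): OLD=38070987/262144 → NEW=255, ERR=-28775733/262144
(2,2): OLD=38452247/524288 → NEW=0, ERR=38452247/524288
(2,3): OLD=1036245019/8388608 → NEW=0, ERR=1036245019/8388608
Target (2,3): original=65, with diffused error = 1036245019/8388608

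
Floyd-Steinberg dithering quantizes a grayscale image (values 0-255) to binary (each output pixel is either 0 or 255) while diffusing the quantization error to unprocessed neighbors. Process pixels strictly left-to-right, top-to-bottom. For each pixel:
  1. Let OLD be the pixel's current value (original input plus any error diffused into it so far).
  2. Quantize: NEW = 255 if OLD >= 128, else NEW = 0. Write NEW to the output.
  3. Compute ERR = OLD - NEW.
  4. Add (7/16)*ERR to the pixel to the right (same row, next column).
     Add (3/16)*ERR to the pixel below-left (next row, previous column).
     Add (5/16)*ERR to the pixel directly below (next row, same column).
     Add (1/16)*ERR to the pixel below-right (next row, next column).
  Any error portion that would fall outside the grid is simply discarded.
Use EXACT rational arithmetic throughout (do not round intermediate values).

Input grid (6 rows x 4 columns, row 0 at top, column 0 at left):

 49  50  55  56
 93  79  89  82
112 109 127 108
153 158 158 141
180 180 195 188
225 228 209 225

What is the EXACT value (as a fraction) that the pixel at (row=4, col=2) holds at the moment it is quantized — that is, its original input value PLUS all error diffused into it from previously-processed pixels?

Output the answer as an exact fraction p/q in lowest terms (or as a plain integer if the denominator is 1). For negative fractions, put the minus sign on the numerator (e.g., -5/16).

(0,0): OLD=49 → NEW=0, ERR=49
(0,1): OLD=1143/16 → NEW=0, ERR=1143/16
(0,2): OLD=22081/256 → NEW=0, ERR=22081/256
(0,3): OLD=383943/4096 → NEW=0, ERR=383943/4096
(1,0): OLD=31157/256 → NEW=0, ERR=31157/256
(1,1): OLD=355955/2048 → NEW=255, ERR=-166285/2048
(1,2): OLD=6715631/65536 → NEW=0, ERR=6715631/65536
(1,3): OLD=169360825/1048576 → NEW=255, ERR=-98026055/1048576
(2,0): OLD=4417441/32768 → NEW=255, ERR=-3938399/32768
(2,1): OLD=60674683/1048576 → NEW=0, ERR=60674683/1048576
(2,2): OLD=339182951/2097152 → NEW=255, ERR=-195590809/2097152
(2,3): OLD=1489382635/33554432 → NEW=0, ERR=1489382635/33554432
(3,0): OLD=2118794257/16777216 → NEW=0, ERR=2118794257/16777216
(3,1): OLD=55387696783/268435456 → NEW=255, ERR=-13063344497/268435456
(3,2): OLD=513261205617/4294967296 → NEW=0, ERR=513261205617/4294967296
(3,3): OLD=13834909568663/68719476736 → NEW=255, ERR=-3688556999017/68719476736
(4,0): OLD=903407620349/4294967296 → NEW=255, ERR=-191809040131/4294967296
(4,1): OLD=6031984959223/34359738368 → NEW=255, ERR=-2729748324617/34359738368
(4,2): OLD=202839300132759/1099511627776 → NEW=255, ERR=-77536164950121/1099511627776
Target (4,2): original=195, with diffused error = 202839300132759/1099511627776

Answer: 202839300132759/1099511627776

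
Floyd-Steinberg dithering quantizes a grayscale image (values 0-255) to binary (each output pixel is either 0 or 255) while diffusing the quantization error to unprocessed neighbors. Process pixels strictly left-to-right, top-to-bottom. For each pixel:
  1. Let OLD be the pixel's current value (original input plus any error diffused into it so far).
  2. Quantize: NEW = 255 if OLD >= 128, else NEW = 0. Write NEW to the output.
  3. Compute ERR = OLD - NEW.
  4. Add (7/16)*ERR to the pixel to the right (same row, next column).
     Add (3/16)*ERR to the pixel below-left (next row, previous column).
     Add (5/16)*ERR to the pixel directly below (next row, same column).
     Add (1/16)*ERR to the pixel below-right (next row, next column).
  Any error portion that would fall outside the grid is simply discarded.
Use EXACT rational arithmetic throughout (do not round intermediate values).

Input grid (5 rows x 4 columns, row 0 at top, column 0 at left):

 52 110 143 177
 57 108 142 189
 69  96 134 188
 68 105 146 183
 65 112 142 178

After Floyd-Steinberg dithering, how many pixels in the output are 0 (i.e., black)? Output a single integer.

(0,0): OLD=52 → NEW=0, ERR=52
(0,1): OLD=531/4 → NEW=255, ERR=-489/4
(0,2): OLD=5729/64 → NEW=0, ERR=5729/64
(0,3): OLD=221351/1024 → NEW=255, ERR=-39769/1024
(1,0): OLD=3221/64 → NEW=0, ERR=3221/64
(1,1): OLD=57267/512 → NEW=0, ERR=57267/512
(1,2): OLD=3342095/16384 → NEW=255, ERR=-835825/16384
(1,3): OLD=41979545/262144 → NEW=255, ERR=-24867175/262144
(2,0): OLD=865889/8192 → NEW=0, ERR=865889/8192
(2,1): OLD=44768091/262144 → NEW=255, ERR=-22078629/262144
(2,2): OLD=36917439/524288 → NEW=0, ERR=36917439/524288
(2,3): OLD=1560062227/8388608 → NEW=255, ERR=-579032813/8388608
(3,0): OLD=357519025/4194304 → NEW=0, ERR=357519025/4194304
(3,1): OLD=9112127279/67108864 → NEW=255, ERR=-8000633041/67108864
(3,2): OLD=104840119441/1073741824 → NEW=0, ERR=104840119441/1073741824
(3,3): OLD=3582822811511/17179869184 → NEW=255, ERR=-798043830409/17179869184
(4,0): OLD=74392841437/1073741824 → NEW=0, ERR=74392841437/1073741824
(4,1): OLD=1105444912055/8589934592 → NEW=255, ERR=-1084988408905/8589934592
(4,2): OLD=27787741066935/274877906944 → NEW=0, ERR=27787741066935/274877906944
(4,3): OLD=940362030589233/4398046511104 → NEW=255, ERR=-181139829742287/4398046511104
Output grid:
  Row 0: .#.#  (2 black, running=2)
  Row 1: ..##  (2 black, running=4)
  Row 2: .#.#  (2 black, running=6)
  Row 3: .#.#  (2 black, running=8)
  Row 4: .#.#  (2 black, running=10)

Answer: 10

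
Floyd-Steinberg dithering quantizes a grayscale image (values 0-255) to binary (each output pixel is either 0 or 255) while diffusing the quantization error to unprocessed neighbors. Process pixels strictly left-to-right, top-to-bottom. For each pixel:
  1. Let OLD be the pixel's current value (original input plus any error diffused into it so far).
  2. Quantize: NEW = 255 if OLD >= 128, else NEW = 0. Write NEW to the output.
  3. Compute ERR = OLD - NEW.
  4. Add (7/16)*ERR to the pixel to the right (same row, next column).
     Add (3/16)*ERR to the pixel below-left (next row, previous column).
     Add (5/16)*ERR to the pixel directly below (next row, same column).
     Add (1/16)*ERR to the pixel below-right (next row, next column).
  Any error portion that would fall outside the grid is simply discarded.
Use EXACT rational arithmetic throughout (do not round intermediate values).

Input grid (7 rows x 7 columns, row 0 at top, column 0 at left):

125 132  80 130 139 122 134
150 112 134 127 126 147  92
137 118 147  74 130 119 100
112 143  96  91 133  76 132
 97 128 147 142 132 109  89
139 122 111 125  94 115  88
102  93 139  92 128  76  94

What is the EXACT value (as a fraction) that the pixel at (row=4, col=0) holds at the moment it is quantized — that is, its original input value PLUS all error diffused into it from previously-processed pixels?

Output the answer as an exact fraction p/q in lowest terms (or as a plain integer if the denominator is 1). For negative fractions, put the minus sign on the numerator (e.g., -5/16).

Answer: 165467025155/2147483648

Derivation:
(0,0): OLD=125 → NEW=0, ERR=125
(0,1): OLD=2987/16 → NEW=255, ERR=-1093/16
(0,2): OLD=12829/256 → NEW=0, ERR=12829/256
(0,3): OLD=622283/4096 → NEW=255, ERR=-422197/4096
(0,4): OLD=6154125/65536 → NEW=0, ERR=6154125/65536
(0,5): OLD=171005147/1048576 → NEW=255, ERR=-96381733/1048576
(0,6): OLD=1573474813/16777216 → NEW=0, ERR=1573474813/16777216
(1,0): OLD=45121/256 → NEW=255, ERR=-20159/256
(1,1): OLD=150343/2048 → NEW=0, ERR=150343/2048
(1,2): OLD=10366547/65536 → NEW=255, ERR=-6345133/65536
(1,3): OLD=19181015/262144 → NEW=0, ERR=19181015/262144
(1,4): OLD=2746100005/16777216 → NEW=255, ERR=-1532090075/16777216
(1,5): OLD=13660361653/134217728 → NEW=0, ERR=13660361653/134217728
(1,6): OLD=343793157883/2147483648 → NEW=255, ERR=-203815172357/2147483648
(2,0): OLD=4133885/32768 → NEW=0, ERR=4133885/32768
(2,1): OLD=181465135/1048576 → NEW=255, ERR=-85921745/1048576
(2,2): OLD=1664335693/16777216 → NEW=0, ERR=1664335693/16777216
(2,3): OLD=15715937061/134217728 → NEW=0, ERR=15715937061/134217728
(2,4): OLD=189351297653/1073741824 → NEW=255, ERR=-84452867467/1073741824
(2,5): OLD=3191744606823/34359738368 → NEW=0, ERR=3191744606823/34359738368
(2,6): OLD=64509632431169/549755813888 → NEW=0, ERR=64509632431169/549755813888
(3,0): OLD=2282704557/16777216 → NEW=255, ERR=-1995485523/16777216
(3,1): OLD=12326844073/134217728 → NEW=0, ERR=12326844073/134217728
(3,2): OLD=197584797131/1073741824 → NEW=255, ERR=-76219367989/1073741824
(3,3): OLD=377907221053/4294967296 → NEW=0, ERR=377907221053/4294967296
(3,4): OLD=94366382539437/549755813888 → NEW=255, ERR=-45821350002003/549755813888
(3,5): OLD=376691108685015/4398046511104 → NEW=0, ERR=376691108685015/4398046511104
(3,6): OLD=14914440599166857/70368744177664 → NEW=255, ERR=-3029589166137463/70368744177664
(4,0): OLD=165467025155/2147483648 → NEW=0, ERR=165467025155/2147483648
Target (4,0): original=97, with diffused error = 165467025155/2147483648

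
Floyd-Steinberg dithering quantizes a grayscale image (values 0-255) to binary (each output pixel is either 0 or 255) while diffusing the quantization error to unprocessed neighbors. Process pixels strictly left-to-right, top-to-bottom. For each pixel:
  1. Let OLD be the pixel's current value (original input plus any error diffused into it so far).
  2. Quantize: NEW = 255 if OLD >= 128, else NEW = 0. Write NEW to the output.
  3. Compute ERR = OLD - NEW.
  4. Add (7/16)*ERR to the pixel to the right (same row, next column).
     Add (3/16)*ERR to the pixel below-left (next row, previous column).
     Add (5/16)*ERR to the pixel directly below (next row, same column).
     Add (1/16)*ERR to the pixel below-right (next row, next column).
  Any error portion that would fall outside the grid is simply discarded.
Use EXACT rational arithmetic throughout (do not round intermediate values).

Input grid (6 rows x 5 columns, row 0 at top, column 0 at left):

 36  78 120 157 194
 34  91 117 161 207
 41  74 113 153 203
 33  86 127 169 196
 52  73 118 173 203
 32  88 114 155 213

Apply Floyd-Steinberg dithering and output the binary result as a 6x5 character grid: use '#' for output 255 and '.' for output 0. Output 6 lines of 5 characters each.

Answer: ..#.#
.#.##
..#.#
..###
.#..#
..###

Derivation:
(0,0): OLD=36 → NEW=0, ERR=36
(0,1): OLD=375/4 → NEW=0, ERR=375/4
(0,2): OLD=10305/64 → NEW=255, ERR=-6015/64
(0,3): OLD=118663/1024 → NEW=0, ERR=118663/1024
(0,4): OLD=4009137/16384 → NEW=255, ERR=-168783/16384
(1,0): OLD=4021/64 → NEW=0, ERR=4021/64
(1,1): OLD=67795/512 → NEW=255, ERR=-62765/512
(1,2): OLD=1009007/16384 → NEW=0, ERR=1009007/16384
(1,3): OLD=14178771/65536 → NEW=255, ERR=-2532909/65536
(1,4): OLD=203543641/1048576 → NEW=255, ERR=-63843239/1048576
(2,0): OLD=308417/8192 → NEW=0, ERR=308417/8192
(2,1): OLD=17730491/262144 → NEW=0, ERR=17730491/262144
(2,2): OLD=616259761/4194304 → NEW=255, ERR=-453287759/4194304
(2,3): OLD=5776297923/67108864 → NEW=0, ERR=5776297923/67108864
(2,4): OLD=235380140437/1073741824 → NEW=255, ERR=-38424024683/1073741824
(3,0): OLD=240950225/4194304 → NEW=0, ERR=240950225/4194304
(3,1): OLD=3837249693/33554432 → NEW=0, ERR=3837249693/33554432
(3,2): OLD=175691586095/1073741824 → NEW=255, ERR=-98112579025/1073741824
(3,3): OLD=305924991551/2147483648 → NEW=255, ERR=-241683338689/2147483648
(3,4): OLD=4843326636011/34359738368 → NEW=255, ERR=-3918406647829/34359738368
(4,0): OLD=49067045503/536870912 → NEW=0, ERR=49067045503/536870912
(4,1): OLD=2322374558879/17179869184 → NEW=255, ERR=-2058492083041/17179869184
(4,2): OLD=6341413830385/274877906944 → NEW=0, ERR=6341413830385/274877906944
(4,3): OLD=531416026694431/4398046511104 → NEW=0, ERR=531416026694431/4398046511104
(4,4): OLD=15002019522681177/70368744177664 → NEW=255, ERR=-2942010242623143/70368744177664
(5,0): OLD=10471344053565/274877906944 → NEW=0, ERR=10471344053565/274877906944
(5,1): OLD=169897351748759/2199023255552 → NEW=0, ERR=169897351748759/2199023255552
(5,2): OLD=11975186973991919/70368744177664 → NEW=255, ERR=-5968842791312401/70368744177664
(5,3): OLD=42010809842420881/281474976710656 → NEW=255, ERR=-29765309218796399/281474976710656
(5,4): OLD=726079976954321579/4503599627370496 → NEW=255, ERR=-422337928025154901/4503599627370496
Row 0: ..#.#
Row 1: .#.##
Row 2: ..#.#
Row 3: ..###
Row 4: .#..#
Row 5: ..###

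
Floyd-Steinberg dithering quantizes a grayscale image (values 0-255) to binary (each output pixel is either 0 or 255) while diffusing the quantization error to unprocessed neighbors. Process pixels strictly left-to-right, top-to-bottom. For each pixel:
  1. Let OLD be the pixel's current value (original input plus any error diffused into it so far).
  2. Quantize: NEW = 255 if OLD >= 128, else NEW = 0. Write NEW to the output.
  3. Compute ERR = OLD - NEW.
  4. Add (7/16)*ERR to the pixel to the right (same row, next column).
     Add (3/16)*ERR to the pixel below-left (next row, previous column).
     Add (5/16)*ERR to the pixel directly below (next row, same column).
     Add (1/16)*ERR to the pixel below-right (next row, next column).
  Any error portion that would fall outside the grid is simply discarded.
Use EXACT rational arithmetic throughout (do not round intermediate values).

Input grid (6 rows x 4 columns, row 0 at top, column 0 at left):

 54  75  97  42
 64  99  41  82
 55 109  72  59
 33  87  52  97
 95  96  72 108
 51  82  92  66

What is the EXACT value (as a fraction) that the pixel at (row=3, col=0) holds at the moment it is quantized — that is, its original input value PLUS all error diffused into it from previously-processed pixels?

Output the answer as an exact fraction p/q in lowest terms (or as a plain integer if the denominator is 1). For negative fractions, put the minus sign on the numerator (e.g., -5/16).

(0,0): OLD=54 → NEW=0, ERR=54
(0,1): OLD=789/8 → NEW=0, ERR=789/8
(0,2): OLD=17939/128 → NEW=255, ERR=-14701/128
(0,3): OLD=-16891/2048 → NEW=0, ERR=-16891/2048
(1,0): OLD=12719/128 → NEW=0, ERR=12719/128
(1,1): OLD=158857/1024 → NEW=255, ERR=-102263/1024
(1,2): OLD=-1112963/32768 → NEW=0, ERR=-1112963/32768
(1,3): OLD=30086139/524288 → NEW=0, ERR=30086139/524288
(2,0): OLD=1103091/16384 → NEW=0, ERR=1103091/16384
(2,1): OLD=56145761/524288 → NEW=0, ERR=56145761/524288
(2,2): OLD=118232853/1048576 → NEW=0, ERR=118232853/1048576
(2,3): OLD=2082732289/16777216 → NEW=0, ERR=2082732289/16777216
(3,0): OLD=621755907/8388608 → NEW=0, ERR=621755907/8388608
Target (3,0): original=33, with diffused error = 621755907/8388608

Answer: 621755907/8388608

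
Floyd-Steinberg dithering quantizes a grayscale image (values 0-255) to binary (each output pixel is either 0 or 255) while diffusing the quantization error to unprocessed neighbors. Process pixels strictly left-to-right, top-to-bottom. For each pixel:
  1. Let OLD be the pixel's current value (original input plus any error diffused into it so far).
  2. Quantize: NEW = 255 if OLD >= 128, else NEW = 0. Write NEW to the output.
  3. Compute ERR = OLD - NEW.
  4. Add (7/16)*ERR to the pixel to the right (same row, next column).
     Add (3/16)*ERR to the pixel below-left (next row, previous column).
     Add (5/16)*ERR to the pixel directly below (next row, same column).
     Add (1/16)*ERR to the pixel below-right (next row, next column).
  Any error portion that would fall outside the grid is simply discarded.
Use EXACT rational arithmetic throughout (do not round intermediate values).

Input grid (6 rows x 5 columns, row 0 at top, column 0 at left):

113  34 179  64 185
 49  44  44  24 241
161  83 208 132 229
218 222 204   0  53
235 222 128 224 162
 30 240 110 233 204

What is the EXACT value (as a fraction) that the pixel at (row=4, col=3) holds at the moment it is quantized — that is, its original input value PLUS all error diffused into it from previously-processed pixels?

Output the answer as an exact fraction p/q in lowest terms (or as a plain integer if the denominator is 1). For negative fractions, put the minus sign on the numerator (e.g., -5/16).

Answer: 4352754221059359/17592186044416

Derivation:
(0,0): OLD=113 → NEW=0, ERR=113
(0,1): OLD=1335/16 → NEW=0, ERR=1335/16
(0,2): OLD=55169/256 → NEW=255, ERR=-10111/256
(0,3): OLD=191367/4096 → NEW=0, ERR=191367/4096
(0,4): OLD=13463729/65536 → NEW=255, ERR=-3247951/65536
(1,0): OLD=25589/256 → NEW=0, ERR=25589/256
(1,1): OLD=232371/2048 → NEW=0, ERR=232371/2048
(1,2): OLD=6243759/65536 → NEW=0, ERR=6243759/65536
(1,3): OLD=17962307/262144 → NEW=0, ERR=17962307/262144
(1,4): OLD=1083851881/4194304 → NEW=255, ERR=14304361/4194304
(2,0): OLD=6996321/32768 → NEW=255, ERR=-1359519/32768
(2,1): OLD=130459963/1048576 → NEW=0, ERR=130459963/1048576
(2,2): OLD=5236903025/16777216 → NEW=255, ERR=958712945/16777216
(2,3): OLD=49662463683/268435456 → NEW=255, ERR=-18788577597/268435456
(2,4): OLD=874998265493/4294967296 → NEW=255, ERR=-220218394987/4294967296
(3,0): OLD=3831289937/16777216 → NEW=255, ERR=-446900143/16777216
(3,1): OLD=34540616189/134217728 → NEW=255, ERR=315095549/134217728
(3,2): OLD=934313719407/4294967296 → NEW=255, ERR=-160902941073/4294967296
(3,3): OLD=-380578933289/8589934592 → NEW=0, ERR=-380578933289/8589934592
(3,4): OLD=1816793568019/137438953472 → NEW=0, ERR=1816793568019/137438953472
(4,0): OLD=487727938207/2147483648 → NEW=255, ERR=-59880392033/2147483648
(4,1): OLD=13870698374943/68719476736 → NEW=255, ERR=-3652768192737/68719476736
(4,2): OLD=93323310242481/1099511627776 → NEW=0, ERR=93323310242481/1099511627776
(4,3): OLD=4352754221059359/17592186044416 → NEW=255, ERR=-133253220266721/17592186044416
Target (4,3): original=224, with diffused error = 4352754221059359/17592186044416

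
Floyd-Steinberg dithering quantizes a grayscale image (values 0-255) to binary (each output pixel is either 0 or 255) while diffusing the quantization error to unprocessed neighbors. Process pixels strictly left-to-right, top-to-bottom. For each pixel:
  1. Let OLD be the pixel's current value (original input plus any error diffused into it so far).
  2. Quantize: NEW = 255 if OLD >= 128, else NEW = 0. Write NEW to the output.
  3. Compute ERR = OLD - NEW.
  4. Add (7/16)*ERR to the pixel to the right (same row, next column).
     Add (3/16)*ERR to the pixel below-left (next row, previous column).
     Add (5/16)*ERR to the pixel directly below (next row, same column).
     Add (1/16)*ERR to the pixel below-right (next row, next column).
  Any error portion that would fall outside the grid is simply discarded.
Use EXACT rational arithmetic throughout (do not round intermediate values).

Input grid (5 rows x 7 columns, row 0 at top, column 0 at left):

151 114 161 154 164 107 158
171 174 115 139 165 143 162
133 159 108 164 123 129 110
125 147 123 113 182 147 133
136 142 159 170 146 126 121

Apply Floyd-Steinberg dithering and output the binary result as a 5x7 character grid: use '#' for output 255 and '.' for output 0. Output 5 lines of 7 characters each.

(0,0): OLD=151 → NEW=255, ERR=-104
(0,1): OLD=137/2 → NEW=0, ERR=137/2
(0,2): OLD=6111/32 → NEW=255, ERR=-2049/32
(0,3): OLD=64505/512 → NEW=0, ERR=64505/512
(0,4): OLD=1795023/8192 → NEW=255, ERR=-293937/8192
(0,5): OLD=11967145/131072 → NEW=0, ERR=11967145/131072
(0,6): OLD=415120031/2097152 → NEW=255, ERR=-119653729/2097152
(1,0): OLD=4843/32 → NEW=255, ERR=-3317/32
(1,1): OLD=33677/256 → NEW=255, ERR=-31603/256
(1,2): OLD=564305/8192 → NEW=0, ERR=564305/8192
(1,3): OLD=6480797/32768 → NEW=255, ERR=-1875043/32768
(1,4): OLD=322428631/2097152 → NEW=255, ERR=-212345129/2097152
(1,5): OLD=1917515207/16777216 → NEW=0, ERR=1917515207/16777216
(1,6): OLD=53654795721/268435456 → NEW=255, ERR=-14796245559/268435456
(2,0): OLD=317279/4096 → NEW=0, ERR=317279/4096
(2,1): OLD=21069637/131072 → NEW=255, ERR=-12353723/131072
(2,2): OLD=146479503/2097152 → NEW=0, ERR=146479503/2097152
(2,3): OLD=2717848151/16777216 → NEW=255, ERR=-1560341929/16777216
(2,4): OLD=9196943015/134217728 → NEW=0, ERR=9196943015/134217728
(2,5): OLD=764640286765/4294967296 → NEW=255, ERR=-330576373715/4294967296
(2,6): OLD=4552292073227/68719476736 → NEW=0, ERR=4552292073227/68719476736
(3,0): OLD=275847471/2097152 → NEW=255, ERR=-258926289/2097152
(3,1): OLD=1366802499/16777216 → NEW=0, ERR=1366802499/16777216
(3,2): OLD=21091028185/134217728 → NEW=255, ERR=-13134492455/134217728
(3,3): OLD=31319011279/536870912 → NEW=0, ERR=31319011279/536870912
(3,4): OLD=14341143625007/68719476736 → NEW=255, ERR=-3182322942673/68719476736
(3,5): OLD=65635774915261/549755813888 → NEW=0, ERR=65635774915261/549755813888
(3,6): OLD=1769108703454051/8796093022208 → NEW=255, ERR=-473895017208989/8796093022208
(4,0): OLD=30250577953/268435456 → NEW=0, ERR=30250577953/268435456
(4,1): OLD=819034081901/4294967296 → NEW=255, ERR=-276182578579/4294967296
(4,2): OLD=7993157668611/68719476736 → NEW=0, ERR=7993157668611/68719476736
(4,3): OLD=123320709327889/549755813888 → NEW=255, ERR=-16867023213551/549755813888
(4,4): OLD=633922746668035/4398046511104 → NEW=255, ERR=-487579113663485/4398046511104
(4,5): OLD=14328655546414307/140737488355328 → NEW=0, ERR=14328655546414307/140737488355328
(4,6): OLD=351659523282402853/2251799813685248 → NEW=255, ERR=-222549429207335387/2251799813685248
Row 0: #.#.#.#
Row 1: ##.##.#
Row 2: .#.#.#.
Row 3: #.#.#.#
Row 4: .#.##.#

Answer: #.#.#.#
##.##.#
.#.#.#.
#.#.#.#
.#.##.#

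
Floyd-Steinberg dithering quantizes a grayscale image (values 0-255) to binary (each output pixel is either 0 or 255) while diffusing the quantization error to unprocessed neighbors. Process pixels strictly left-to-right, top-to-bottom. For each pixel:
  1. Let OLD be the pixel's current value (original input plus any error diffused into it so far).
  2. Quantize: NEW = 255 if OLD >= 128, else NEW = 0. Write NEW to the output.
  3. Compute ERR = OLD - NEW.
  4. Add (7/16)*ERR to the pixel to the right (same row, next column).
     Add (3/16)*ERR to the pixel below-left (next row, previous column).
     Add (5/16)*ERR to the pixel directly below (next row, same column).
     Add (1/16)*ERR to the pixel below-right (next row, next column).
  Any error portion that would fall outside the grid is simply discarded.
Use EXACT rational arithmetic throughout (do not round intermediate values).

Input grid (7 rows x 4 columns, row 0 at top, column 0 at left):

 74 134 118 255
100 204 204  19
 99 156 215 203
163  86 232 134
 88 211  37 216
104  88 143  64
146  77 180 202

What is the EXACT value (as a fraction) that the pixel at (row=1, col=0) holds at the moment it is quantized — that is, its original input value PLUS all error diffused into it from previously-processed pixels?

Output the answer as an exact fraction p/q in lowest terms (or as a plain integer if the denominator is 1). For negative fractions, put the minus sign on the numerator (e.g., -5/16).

(0,0): OLD=74 → NEW=0, ERR=74
(0,1): OLD=1331/8 → NEW=255, ERR=-709/8
(0,2): OLD=10141/128 → NEW=0, ERR=10141/128
(0,3): OLD=593227/2048 → NEW=255, ERR=70987/2048
(1,0): OLD=13633/128 → NEW=0, ERR=13633/128
Target (1,0): original=100, with diffused error = 13633/128

Answer: 13633/128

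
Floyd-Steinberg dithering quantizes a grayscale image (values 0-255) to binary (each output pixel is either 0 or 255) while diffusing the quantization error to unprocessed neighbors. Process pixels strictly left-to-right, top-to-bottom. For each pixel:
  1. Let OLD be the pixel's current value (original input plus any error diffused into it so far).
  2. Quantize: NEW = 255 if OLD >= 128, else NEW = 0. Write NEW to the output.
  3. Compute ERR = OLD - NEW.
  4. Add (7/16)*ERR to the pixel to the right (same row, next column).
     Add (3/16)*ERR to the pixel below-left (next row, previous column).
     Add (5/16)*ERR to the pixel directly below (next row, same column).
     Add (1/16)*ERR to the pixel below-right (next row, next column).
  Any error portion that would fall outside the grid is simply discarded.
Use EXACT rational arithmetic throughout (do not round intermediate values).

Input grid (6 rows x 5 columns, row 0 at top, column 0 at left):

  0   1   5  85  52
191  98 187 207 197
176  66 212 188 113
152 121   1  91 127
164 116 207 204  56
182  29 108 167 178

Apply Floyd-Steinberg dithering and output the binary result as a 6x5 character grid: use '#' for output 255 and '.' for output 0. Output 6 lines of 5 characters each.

(0,0): OLD=0 → NEW=0, ERR=0
(0,1): OLD=1 → NEW=0, ERR=1
(0,2): OLD=87/16 → NEW=0, ERR=87/16
(0,3): OLD=22369/256 → NEW=0, ERR=22369/256
(0,4): OLD=369575/4096 → NEW=0, ERR=369575/4096
(1,0): OLD=3059/16 → NEW=255, ERR=-1021/16
(1,1): OLD=9141/128 → NEW=0, ERR=9141/128
(1,2): OLD=968249/4096 → NEW=255, ERR=-76231/4096
(1,3): OLD=3988213/16384 → NEW=255, ERR=-189707/16384
(1,4): OLD=59137535/262144 → NEW=255, ERR=-7709185/262144
(2,0): OLD=347031/2048 → NEW=255, ERR=-175209/2048
(2,1): OLD=2844941/65536 → NEW=0, ERR=2844941/65536
(2,2): OLD=238517927/1048576 → NEW=255, ERR=-28868953/1048576
(2,3): OLD=2779302341/16777216 → NEW=255, ERR=-1498887739/16777216
(2,4): OLD=17179793187/268435456 → NEW=0, ERR=17179793187/268435456
(3,0): OLD=139884935/1048576 → NEW=255, ERR=-127501945/1048576
(3,1): OLD=594405467/8388608 → NEW=0, ERR=594405467/8388608
(3,2): OLD=2512237433/268435456 → NEW=0, ERR=2512237433/268435456
(3,3): OLD=41583199305/536870912 → NEW=0, ERR=41583199305/536870912
(3,4): OLD=1505837612541/8589934592 → NEW=255, ERR=-684595708419/8589934592
(4,0): OLD=18694845993/134217728 → NEW=255, ERR=-15530674647/134217728
(4,1): OLD=350787850377/4294967296 → NEW=0, ERR=350787850377/4294967296
(4,2): OLD=18183758014055/68719476736 → NEW=255, ERR=660291446375/68719476736
(4,3): OLD=239748495526921/1099511627776 → NEW=255, ERR=-40626969555959/1099511627776
(4,4): OLD=347794770384063/17592186044416 → NEW=0, ERR=347794770384063/17592186044416
(5,0): OLD=11074400373563/68719476736 → NEW=255, ERR=-6449066194117/68719476736
(5,1): OLD=4417285398353/549755813888 → NEW=0, ERR=4417285398353/549755813888
(5,2): OLD=1982542185112505/17592186044416 → NEW=0, ERR=1982542185112505/17592186044416
(5,3): OLD=14711594440853639/70368744177664 → NEW=255, ERR=-3232435324450681/70368744177664
(5,4): OLD=182138905502932189/1125899906842624 → NEW=255, ERR=-104965570741936931/1125899906842624
Row 0: .....
Row 1: #.###
Row 2: #.##.
Row 3: #...#
Row 4: #.##.
Row 5: #..##

Answer: .....
#.###
#.##.
#...#
#.##.
#..##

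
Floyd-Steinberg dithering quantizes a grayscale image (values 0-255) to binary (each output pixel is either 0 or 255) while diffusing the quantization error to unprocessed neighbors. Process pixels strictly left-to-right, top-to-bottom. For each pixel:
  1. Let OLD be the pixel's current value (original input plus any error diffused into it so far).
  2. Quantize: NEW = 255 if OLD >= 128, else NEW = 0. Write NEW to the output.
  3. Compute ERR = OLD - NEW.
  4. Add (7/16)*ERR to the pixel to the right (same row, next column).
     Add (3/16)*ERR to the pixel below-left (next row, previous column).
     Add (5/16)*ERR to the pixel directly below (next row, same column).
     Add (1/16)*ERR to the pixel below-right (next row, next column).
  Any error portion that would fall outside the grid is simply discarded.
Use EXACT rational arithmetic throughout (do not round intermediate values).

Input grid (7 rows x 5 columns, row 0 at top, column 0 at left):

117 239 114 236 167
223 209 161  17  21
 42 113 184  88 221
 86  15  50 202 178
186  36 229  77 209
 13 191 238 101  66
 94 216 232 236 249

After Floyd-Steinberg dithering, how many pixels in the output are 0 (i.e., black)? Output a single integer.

(0,0): OLD=117 → NEW=0, ERR=117
(0,1): OLD=4643/16 → NEW=255, ERR=563/16
(0,2): OLD=33125/256 → NEW=255, ERR=-32155/256
(0,3): OLD=741571/4096 → NEW=255, ERR=-302909/4096
(0,4): OLD=8824149/65536 → NEW=255, ERR=-7887531/65536
(1,0): OLD=68137/256 → NEW=255, ERR=2857/256
(1,1): OLD=427295/2048 → NEW=255, ERR=-94945/2048
(1,2): OLD=5885067/65536 → NEW=0, ERR=5885067/65536
(1,3): OLD=723567/262144 → NEW=0, ERR=723567/262144
(1,4): OLD=-83991443/4194304 → NEW=0, ERR=-83991443/4194304
(2,0): OLD=1205701/32768 → NEW=0, ERR=1205701/32768
(2,1): OLD=138564295/1048576 → NEW=255, ERR=-128822585/1048576
(2,2): OLD=2616125973/16777216 → NEW=255, ERR=-1662064107/16777216
(2,3): OLD=12718092655/268435456 → NEW=0, ERR=12718092655/268435456
(2,4): OLD=1012078091849/4294967296 → NEW=255, ERR=-83138568631/4294967296
(3,0): OLD=1249284981/16777216 → NEW=0, ERR=1249284981/16777216
(3,1): OLD=-951576751/134217728 → NEW=0, ERR=-951576751/134217728
(3,2): OLD=73636857931/4294967296 → NEW=0, ERR=73636857931/4294967296
(3,3): OLD=1842416950163/8589934592 → NEW=255, ERR=-348016370797/8589934592
(3,4): OLD=21603612401087/137438953472 → NEW=255, ERR=-13443320734273/137438953472
(4,0): OLD=446548627515/2147483648 → NEW=255, ERR=-101059702725/2147483648
(4,1): OLD=1447540573115/68719476736 → NEW=0, ERR=1447540573115/68719476736
(4,2): OLD=258972295211349/1099511627776 → NEW=255, ERR=-21403169871531/1099511627776
(4,3): OLD=678256997017019/17592186044416 → NEW=0, ERR=678256997017019/17592186044416
(4,4): OLD=54259606314319261/281474976710656 → NEW=255, ERR=-17516512746898019/281474976710656
(5,0): OLD=2466720444433/1099511627776 → NEW=0, ERR=2466720444433/1099511627776
(5,1): OLD=1688612873016947/8796093022208 → NEW=255, ERR=-554390847646093/8796093022208
(5,2): OLD=59922660378136843/281474976710656 → NEW=255, ERR=-11853458683080437/281474976710656
(5,3): OLD=92030290404103141/1125899906842624 → NEW=0, ERR=92030290404103141/1125899906842624
(5,4): OLD=1526240527325661767/18014398509481984 → NEW=0, ERR=1526240527325661767/18014398509481984
(6,0): OLD=11664820180239873/140737488355328 → NEW=0, ERR=11664820180239873/140737488355328
(6,1): OLD=1012453570796544015/4503599627370496 → NEW=255, ERR=-135964334182932465/4503599627370496
(6,2): OLD=15637850153726757013/72057594037927936 → NEW=255, ERR=-2736836325944866667/72057594037927936
(6,3): OLD=297661714639954174119/1152921504606846976 → NEW=255, ERR=3666730965208195239/1152921504606846976
(6,4): OLD=5201542377228149100881/18446744073709551616 → NEW=255, ERR=497622638432213438801/18446744073709551616
Output grid:
  Row 0: .####  (1 black, running=1)
  Row 1: ##...  (3 black, running=4)
  Row 2: .##.#  (2 black, running=6)
  Row 3: ...##  (3 black, running=9)
  Row 4: #.#.#  (2 black, running=11)
  Row 5: .##..  (3 black, running=14)
  Row 6: .####  (1 black, running=15)

Answer: 15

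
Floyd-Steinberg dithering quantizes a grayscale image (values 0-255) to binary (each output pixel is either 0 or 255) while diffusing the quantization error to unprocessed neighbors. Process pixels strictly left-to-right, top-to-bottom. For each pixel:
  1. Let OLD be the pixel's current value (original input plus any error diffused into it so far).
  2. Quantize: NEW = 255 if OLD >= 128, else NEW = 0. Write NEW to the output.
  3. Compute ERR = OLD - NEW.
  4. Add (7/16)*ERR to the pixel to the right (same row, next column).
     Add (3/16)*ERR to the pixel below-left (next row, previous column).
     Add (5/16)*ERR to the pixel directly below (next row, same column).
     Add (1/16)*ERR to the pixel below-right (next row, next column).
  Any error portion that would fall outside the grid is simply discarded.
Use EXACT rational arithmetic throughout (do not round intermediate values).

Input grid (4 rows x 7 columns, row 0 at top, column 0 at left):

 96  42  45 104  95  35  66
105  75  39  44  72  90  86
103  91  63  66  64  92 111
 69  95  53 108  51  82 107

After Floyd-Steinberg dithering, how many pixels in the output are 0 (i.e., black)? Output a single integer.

(0,0): OLD=96 → NEW=0, ERR=96
(0,1): OLD=84 → NEW=0, ERR=84
(0,2): OLD=327/4 → NEW=0, ERR=327/4
(0,3): OLD=8945/64 → NEW=255, ERR=-7375/64
(0,4): OLD=45655/1024 → NEW=0, ERR=45655/1024
(0,5): OLD=893025/16384 → NEW=0, ERR=893025/16384
(0,6): OLD=23552679/262144 → NEW=0, ERR=23552679/262144
(1,0): OLD=603/4 → NEW=255, ERR=-417/4
(1,1): OLD=2463/32 → NEW=0, ERR=2463/32
(1,2): OLD=83829/1024 → NEW=0, ERR=83829/1024
(1,3): OLD=117297/2048 → NEW=0, ERR=117297/2048
(1,4): OLD=29886475/262144 → NEW=0, ERR=29886475/262144
(1,5): OLD=370240201/2097152 → NEW=255, ERR=-164533559/2097152
(1,6): OLD=2790360599/33554432 → NEW=0, ERR=2790360599/33554432
(2,0): OLD=43445/512 → NEW=0, ERR=43445/512
(2,1): OLD=2637989/16384 → NEW=255, ERR=-1539931/16384
(2,2): OLD=16518059/262144 → NEW=0, ERR=16518059/262144
(2,3): OLD=289320103/2097152 → NEW=255, ERR=-245453657/2097152
(2,4): OLD=312819625/8388608 → NEW=0, ERR=312819625/8388608
(2,5): OLD=57184939281/536870912 → NEW=0, ERR=57184939281/536870912
(2,6): OLD=1534885571495/8589934592 → NEW=255, ERR=-655547749465/8589934592
(3,0): OLD=20419343/262144 → NEW=0, ERR=20419343/262144
(3,1): OLD=244998909/2097152 → NEW=0, ERR=244998909/2097152
(3,2): OLD=402578435/4194304 → NEW=0, ERR=402578435/4194304
(3,3): OLD=16689576337/134217728 → NEW=0, ERR=16689576337/134217728
(3,4): OLD=1114215763279/8589934592 → NEW=255, ERR=-1076217557681/8589934592
(3,5): OLD=3332475235511/68719476736 → NEW=0, ERR=3332475235511/68719476736
(3,6): OLD=122072833069977/1099511627776 → NEW=0, ERR=122072833069977/1099511627776
Output grid:
  Row 0: ...#...  (6 black, running=6)
  Row 1: #....#.  (5 black, running=11)
  Row 2: .#.#..#  (4 black, running=15)
  Row 3: ....#..  (6 black, running=21)

Answer: 21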